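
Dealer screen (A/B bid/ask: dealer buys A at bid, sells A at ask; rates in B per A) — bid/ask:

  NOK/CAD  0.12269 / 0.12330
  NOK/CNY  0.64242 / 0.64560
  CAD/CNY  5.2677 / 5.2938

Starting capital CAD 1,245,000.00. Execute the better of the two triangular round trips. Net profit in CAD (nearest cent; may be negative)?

Net profit: CAD 1,338.55

Best loop CAD → CNY → NOK → CAD:
CAD 1,245,000.00 × 5.2677 (sell CAD at bid) = CNY 6,558,286.50
CNY 6,558,286.50 ÷ 0.64560 (buy NOK at ask) = NOK 10,158,436.34
NOK 10,158,436.34 × 0.12269 (sell NOK at bid) = CAD 1,246,338.55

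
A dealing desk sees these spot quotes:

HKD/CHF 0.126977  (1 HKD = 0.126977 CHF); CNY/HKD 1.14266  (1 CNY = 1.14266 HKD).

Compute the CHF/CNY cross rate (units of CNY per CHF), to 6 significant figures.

CHF/CNY = 6.89220

1 CHF ÷ 0.126977 = 7.87544 HKD
7.87544 HKD ÷ 1.14266 = 6.8922 CNY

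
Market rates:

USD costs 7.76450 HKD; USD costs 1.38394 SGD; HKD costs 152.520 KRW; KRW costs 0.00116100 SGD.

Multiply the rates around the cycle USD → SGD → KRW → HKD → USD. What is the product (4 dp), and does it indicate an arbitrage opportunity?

Around USD → SGD → KRW → HKD → USD: 1 × 1.38394 ÷ 0.00116100 ÷ 152.520 ÷ 7.76450 = 1.006572
Product > 1; profitable direction is USD → SGD → KRW → HKD → USD.

1.0066 (arbitrage exists)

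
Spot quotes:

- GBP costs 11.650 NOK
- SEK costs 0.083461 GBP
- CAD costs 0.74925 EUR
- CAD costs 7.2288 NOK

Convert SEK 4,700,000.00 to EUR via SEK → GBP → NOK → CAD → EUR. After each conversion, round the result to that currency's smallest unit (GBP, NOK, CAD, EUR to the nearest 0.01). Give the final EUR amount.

EUR 473,661.31

SEK 4,700,000.00 × 0.083461 = GBP 392,266.70
GBP 392,266.70 × 11.650 = NOK 4,569,907.06
NOK 4,569,907.06 ÷ 7.2288 = CAD 632,180.59
CAD 632,180.59 × 0.74925 = EUR 473,661.31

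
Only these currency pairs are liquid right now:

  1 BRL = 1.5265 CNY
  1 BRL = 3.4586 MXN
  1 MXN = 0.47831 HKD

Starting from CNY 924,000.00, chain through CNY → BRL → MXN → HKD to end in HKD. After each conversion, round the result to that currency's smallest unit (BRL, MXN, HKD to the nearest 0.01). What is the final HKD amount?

HKD 1,001,347.83

CNY 924,000.00 ÷ 1.5265 = BRL 605,306.26
BRL 605,306.26 × 3.4586 = MXN 2,093,512.23
MXN 2,093,512.23 × 0.47831 = HKD 1,001,347.83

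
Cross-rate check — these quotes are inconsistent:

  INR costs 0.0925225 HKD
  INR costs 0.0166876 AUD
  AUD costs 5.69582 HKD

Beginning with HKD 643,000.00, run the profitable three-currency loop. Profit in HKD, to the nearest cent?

Profit: HKD 17,562.25

Profitable loop is HKD → INR → AUD → HKD:
HKD 643,000.00 ÷ 0.0925225 = INR 6,949,660.89
INR 6,949,660.89 × 0.0166876 = AUD 115,973.16
AUD 115,973.16 × 5.69582 = HKD 660,562.25
Profit = HKD 660,562.25 − HKD 643,000.00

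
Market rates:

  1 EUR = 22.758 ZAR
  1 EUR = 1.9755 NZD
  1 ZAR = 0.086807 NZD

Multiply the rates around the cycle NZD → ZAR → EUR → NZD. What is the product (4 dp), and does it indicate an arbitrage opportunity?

1.0000 (no arbitrage)

Around NZD → ZAR → EUR → NZD: 1 ÷ 0.086807 ÷ 22.758 × 1.9755 = 0.999973
Product ≈ 1 (deviation 0.003%, within rounding noise).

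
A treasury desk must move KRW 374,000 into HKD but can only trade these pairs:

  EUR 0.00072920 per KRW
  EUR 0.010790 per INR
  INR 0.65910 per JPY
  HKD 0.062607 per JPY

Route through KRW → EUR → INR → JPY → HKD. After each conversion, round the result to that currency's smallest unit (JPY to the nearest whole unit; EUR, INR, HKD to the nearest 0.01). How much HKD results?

KRW 374,000 × 0.00072920 = EUR 272.72
EUR 272.72 ÷ 0.010790 = INR 25,275.25
INR 25,275.25 ÷ 0.65910 = JPY 38,348
JPY 38,348 × 0.062607 = HKD 2,400.85

HKD 2,400.85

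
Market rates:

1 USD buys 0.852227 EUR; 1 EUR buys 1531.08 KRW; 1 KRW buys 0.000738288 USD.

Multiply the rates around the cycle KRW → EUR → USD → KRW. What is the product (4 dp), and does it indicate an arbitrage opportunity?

1.0381 (arbitrage exists)

Around KRW → EUR → USD → KRW: 1 ÷ 1531.08 ÷ 0.852227 ÷ 0.000738288 = 1.038057
Product > 1; profitable direction is KRW → EUR → USD → KRW.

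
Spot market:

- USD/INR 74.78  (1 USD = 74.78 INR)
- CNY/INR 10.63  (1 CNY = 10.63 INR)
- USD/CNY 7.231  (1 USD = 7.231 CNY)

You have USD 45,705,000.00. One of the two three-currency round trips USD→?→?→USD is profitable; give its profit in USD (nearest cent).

Profitable loop is USD → CNY → INR → USD:
USD 45,705,000.00 × 7.231 = CNY 330,492,855.00
CNY 330,492,855.00 × 10.63 = INR 3,513,139,048.65
INR 3,513,139,048.65 ÷ 74.78 = USD 46,979,660.99
Profit = USD 46,979,660.99 − USD 45,705,000.00

Profit: USD 1,274,660.99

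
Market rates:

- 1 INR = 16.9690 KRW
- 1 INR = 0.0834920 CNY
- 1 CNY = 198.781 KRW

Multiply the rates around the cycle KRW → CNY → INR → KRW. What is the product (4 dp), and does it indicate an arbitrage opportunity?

1.0224 (arbitrage exists)

Around KRW → CNY → INR → KRW: 1 ÷ 198.781 ÷ 0.0834920 × 16.9690 = 1.022437
Product > 1; profitable direction is KRW → CNY → INR → KRW.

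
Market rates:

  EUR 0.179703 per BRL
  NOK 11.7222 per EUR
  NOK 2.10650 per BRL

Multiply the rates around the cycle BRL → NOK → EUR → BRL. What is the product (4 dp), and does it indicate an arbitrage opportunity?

Around BRL → NOK → EUR → BRL: 1 × 2.10650 ÷ 11.7222 ÷ 0.179703 = 0.999993
Product ≈ 1 (deviation 0.001%, within rounding noise).

1.0000 (no arbitrage)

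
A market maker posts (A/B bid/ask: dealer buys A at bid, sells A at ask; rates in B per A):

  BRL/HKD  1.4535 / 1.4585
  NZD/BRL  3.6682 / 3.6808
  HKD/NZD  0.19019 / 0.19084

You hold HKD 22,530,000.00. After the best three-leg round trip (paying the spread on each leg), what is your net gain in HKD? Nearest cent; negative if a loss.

Net profit: HKD 316,354.58

Best loop HKD → NZD → BRL → HKD:
HKD 22,530,000.00 × 0.19019 (sell HKD at bid) = NZD 4,284,980.70
NZD 4,284,980.70 × 3.6682 (sell NZD at bid) = BRL 15,718,166.20
BRL 15,718,166.20 × 1.4535 (sell BRL at bid) = HKD 22,846,354.58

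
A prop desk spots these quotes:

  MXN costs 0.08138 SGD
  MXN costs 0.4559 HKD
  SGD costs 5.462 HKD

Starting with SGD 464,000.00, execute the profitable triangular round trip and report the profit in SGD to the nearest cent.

Profitable loop is SGD → MXN → HKD → SGD:
SGD 464,000.00 ÷ 0.08138 = MXN 5,701,646.60
MXN 5,701,646.60 × 0.4559 = HKD 2,599,380.68
HKD 2,599,380.68 ÷ 5.462 = SGD 475,902.72
Profit = SGD 475,902.72 − SGD 464,000.00

Profit: SGD 11,902.72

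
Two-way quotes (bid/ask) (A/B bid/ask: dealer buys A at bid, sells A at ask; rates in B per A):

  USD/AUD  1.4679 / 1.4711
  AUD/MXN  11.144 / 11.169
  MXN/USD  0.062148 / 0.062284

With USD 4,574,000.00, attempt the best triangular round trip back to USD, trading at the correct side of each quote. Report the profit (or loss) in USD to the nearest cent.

Best loop USD → AUD → MXN → USD:
USD 4,574,000.00 × 1.4679 (sell USD at bid) = AUD 6,714,174.60
AUD 6,714,174.60 × 11.144 (sell AUD at bid) = MXN 74,822,761.74
MXN 74,822,761.74 × 0.062148 (sell MXN at bid) = USD 4,650,085.00

Net profit: USD 76,085.00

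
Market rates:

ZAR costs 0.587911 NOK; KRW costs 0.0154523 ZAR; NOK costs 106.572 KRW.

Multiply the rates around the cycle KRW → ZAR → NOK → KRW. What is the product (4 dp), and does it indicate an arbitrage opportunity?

Around KRW → ZAR → NOK → KRW: 1 × 0.0154523 × 0.587911 × 106.572 = 0.968162
Product < 1; profitable direction is KRW → NOK → ZAR → KRW.

0.9682 (arbitrage exists)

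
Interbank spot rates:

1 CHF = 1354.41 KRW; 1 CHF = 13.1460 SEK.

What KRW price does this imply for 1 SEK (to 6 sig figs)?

SEK/KRW = 103.028

1 SEK ÷ 13.1460 = 0.0760688 CHF
0.0760688 CHF × 1354.41 = 103.028 KRW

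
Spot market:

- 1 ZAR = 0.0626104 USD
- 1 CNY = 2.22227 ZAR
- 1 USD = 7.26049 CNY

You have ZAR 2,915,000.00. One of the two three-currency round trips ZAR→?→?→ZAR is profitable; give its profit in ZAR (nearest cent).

Profit: ZAR 29,745.67

Profitable loop is ZAR → USD → CNY → ZAR:
ZAR 2,915,000.00 × 0.0626104 = USD 182,509.32
USD 182,509.32 × 7.26049 = CNY 1,325,107.06
CNY 1,325,107.06 × 2.22227 = ZAR 2,944,745.67
Profit = ZAR 2,944,745.67 − ZAR 2,915,000.00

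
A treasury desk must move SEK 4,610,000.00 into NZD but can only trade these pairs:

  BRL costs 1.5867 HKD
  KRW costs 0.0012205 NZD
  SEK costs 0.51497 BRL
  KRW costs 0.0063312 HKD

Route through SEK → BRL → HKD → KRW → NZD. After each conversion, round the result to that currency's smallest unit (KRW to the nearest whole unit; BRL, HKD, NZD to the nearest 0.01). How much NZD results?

NZD 726,155.16

SEK 4,610,000.00 × 0.51497 = BRL 2,374,011.70
BRL 2,374,011.70 × 1.5867 = HKD 3,766,844.36
HKD 3,766,844.36 ÷ 0.0063312 = KRW 594,965,308
KRW 594,965,308 × 0.0012205 = NZD 726,155.16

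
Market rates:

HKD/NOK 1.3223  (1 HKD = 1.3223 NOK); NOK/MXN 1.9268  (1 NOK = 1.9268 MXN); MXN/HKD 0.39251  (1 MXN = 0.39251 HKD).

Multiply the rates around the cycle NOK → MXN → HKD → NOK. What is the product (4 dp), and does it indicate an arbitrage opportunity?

Around NOK → MXN → HKD → NOK: 1 × 1.9268 × 0.39251 × 1.3223 = 1.000040
Product ≈ 1 (deviation 0.004%, within rounding noise).

1.0000 (no arbitrage)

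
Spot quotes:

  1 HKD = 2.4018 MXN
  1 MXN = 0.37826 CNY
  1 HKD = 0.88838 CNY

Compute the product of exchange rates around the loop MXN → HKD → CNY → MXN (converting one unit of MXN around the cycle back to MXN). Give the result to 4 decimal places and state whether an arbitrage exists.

0.9778 (arbitrage exists)

Around MXN → HKD → CNY → MXN: 1 ÷ 2.4018 × 0.88838 ÷ 0.37826 = 0.977848
Product < 1; profitable direction is MXN → CNY → HKD → MXN.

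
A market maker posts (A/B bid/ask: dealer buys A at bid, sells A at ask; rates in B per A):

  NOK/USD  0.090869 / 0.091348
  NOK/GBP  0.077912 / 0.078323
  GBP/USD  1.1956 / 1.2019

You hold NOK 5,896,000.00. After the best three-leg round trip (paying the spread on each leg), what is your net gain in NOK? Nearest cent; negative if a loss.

Best loop NOK → GBP → USD → NOK:
NOK 5,896,000.00 × 0.077912 (sell NOK at bid) = GBP 459,369.15
GBP 459,369.15 × 1.1956 (sell GBP at bid) = USD 549,221.76
USD 549,221.76 ÷ 0.091348 (buy NOK at ask) = NOK 6,012,411.42

Net profit: NOK 116,411.42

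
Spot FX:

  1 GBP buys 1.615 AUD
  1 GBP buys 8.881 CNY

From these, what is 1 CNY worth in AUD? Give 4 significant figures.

1 CNY ÷ 8.881 = 0.1126 GBP
0.1126 GBP × 1.615 = 0.181849 AUD

CNY/AUD = 0.1818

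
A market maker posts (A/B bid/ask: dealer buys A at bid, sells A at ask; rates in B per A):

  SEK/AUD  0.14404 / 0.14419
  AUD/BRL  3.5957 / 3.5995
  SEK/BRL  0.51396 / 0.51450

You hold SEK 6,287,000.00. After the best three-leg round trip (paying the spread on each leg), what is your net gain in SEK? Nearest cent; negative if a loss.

Net profit: SEK 41,847.69

Best loop SEK → AUD → BRL → SEK:
SEK 6,287,000.00 × 0.14404 (sell SEK at bid) = AUD 905,579.48
AUD 905,579.48 × 3.5957 (sell AUD at bid) = BRL 3,256,192.14
BRL 3,256,192.14 ÷ 0.51450 (buy SEK at ask) = SEK 6,328,847.69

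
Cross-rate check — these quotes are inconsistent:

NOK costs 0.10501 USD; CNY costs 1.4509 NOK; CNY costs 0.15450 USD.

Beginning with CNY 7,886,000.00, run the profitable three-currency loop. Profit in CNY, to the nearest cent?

Profitable loop is CNY → USD → NOK → CNY:
CNY 7,886,000.00 × 0.15450 = USD 1,218,387.00
USD 1,218,387.00 ÷ 0.10501 = NOK 11,602,580.71
NOK 11,602,580.71 ÷ 1.4509 = CNY 7,996,816.26
Profit = CNY 7,996,816.26 − CNY 7,886,000.00

Profit: CNY 110,816.26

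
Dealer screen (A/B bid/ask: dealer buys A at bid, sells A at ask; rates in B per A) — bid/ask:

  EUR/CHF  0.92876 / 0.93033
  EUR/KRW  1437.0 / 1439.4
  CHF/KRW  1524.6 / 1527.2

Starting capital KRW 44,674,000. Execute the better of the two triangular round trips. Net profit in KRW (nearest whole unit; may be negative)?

Net profit: KRW 509,375

Best loop KRW → CHF → EUR → KRW:
KRW 44,674,000 ÷ 1527.2 (buy CHF at ask) = CHF 29,252.23
CHF 29,252.23 ÷ 0.93033 (buy EUR at ask) = EUR 31,442.85
EUR 31,442.85 × 1437.0 (sell EUR at bid) = KRW 45,183,375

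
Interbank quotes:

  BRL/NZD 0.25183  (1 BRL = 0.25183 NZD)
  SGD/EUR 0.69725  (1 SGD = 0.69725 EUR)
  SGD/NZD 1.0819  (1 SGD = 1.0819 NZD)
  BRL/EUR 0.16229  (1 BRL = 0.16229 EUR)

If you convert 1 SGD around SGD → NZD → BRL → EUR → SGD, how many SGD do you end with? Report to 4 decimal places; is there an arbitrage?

Around SGD → NZD → BRL → EUR → SGD: 1 × 1.0819 ÷ 0.25183 × 0.16229 ÷ 0.69725 = 0.999961
Product ≈ 1 (deviation 0.004%, within rounding noise).

1.0000 (no arbitrage)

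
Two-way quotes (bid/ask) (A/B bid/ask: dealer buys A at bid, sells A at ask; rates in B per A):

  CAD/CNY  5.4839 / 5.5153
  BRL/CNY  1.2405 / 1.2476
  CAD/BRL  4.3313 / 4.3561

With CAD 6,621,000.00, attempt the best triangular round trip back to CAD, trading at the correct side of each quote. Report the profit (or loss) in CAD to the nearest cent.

Best loop CAD → CNY → BRL → CAD:
CAD 6,621,000.00 × 5.4839 (sell CAD at bid) = CNY 36,308,901.90
CNY 36,308,901.90 ÷ 1.2476 (buy BRL at ask) = BRL 29,102,999.28
BRL 29,102,999.28 ÷ 4.3561 (buy CAD at ask) = CAD 6,680,975.94

Net profit: CAD 59,975.94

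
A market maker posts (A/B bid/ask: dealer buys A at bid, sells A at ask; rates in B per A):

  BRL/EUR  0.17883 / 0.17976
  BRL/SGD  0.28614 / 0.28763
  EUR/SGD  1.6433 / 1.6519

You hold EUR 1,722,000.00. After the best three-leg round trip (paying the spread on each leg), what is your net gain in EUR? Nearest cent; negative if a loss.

Net profit: EUR 37,366.01

Best loop EUR → SGD → BRL → EUR:
EUR 1,722,000.00 × 1.6433 (sell EUR at bid) = SGD 2,829,762.60
SGD 2,829,762.60 ÷ 0.28763 (buy BRL at ask) = BRL 9,838,203.94
BRL 9,838,203.94 × 0.17883 (sell BRL at bid) = EUR 1,759,366.01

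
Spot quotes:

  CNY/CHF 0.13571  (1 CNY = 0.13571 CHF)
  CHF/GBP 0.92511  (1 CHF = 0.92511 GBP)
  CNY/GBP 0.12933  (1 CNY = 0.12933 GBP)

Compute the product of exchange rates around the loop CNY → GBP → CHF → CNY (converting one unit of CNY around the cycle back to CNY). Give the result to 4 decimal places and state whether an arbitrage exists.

Around CNY → GBP → CHF → CNY: 1 × 0.12933 ÷ 0.92511 ÷ 0.13571 = 1.030135
Product > 1; profitable direction is CNY → GBP → CHF → CNY.

1.0301 (arbitrage exists)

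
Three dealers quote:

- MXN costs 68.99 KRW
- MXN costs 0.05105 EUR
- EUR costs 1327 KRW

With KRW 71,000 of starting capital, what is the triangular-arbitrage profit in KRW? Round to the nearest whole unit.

Profitable loop is KRW → EUR → MXN → KRW:
KRW 71,000 ÷ 1327 = EUR 53.50
EUR 53.50 ÷ 0.05105 = MXN 1,048.07
MXN 1,048.07 × 68.99 = KRW 72,307
Profit = KRW 72,307 − KRW 71,000

Profit: KRW 1,307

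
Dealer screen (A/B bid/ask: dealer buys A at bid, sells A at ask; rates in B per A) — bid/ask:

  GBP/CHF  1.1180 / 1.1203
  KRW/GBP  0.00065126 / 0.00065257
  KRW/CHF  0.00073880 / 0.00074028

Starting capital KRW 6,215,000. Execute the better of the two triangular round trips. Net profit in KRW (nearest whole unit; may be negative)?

Net profit: KRW 65,679

Best loop KRW → CHF → GBP → KRW:
KRW 6,215,000 × 0.00073880 (sell KRW at bid) = CHF 4,591.64
CHF 4,591.64 ÷ 1.1203 (buy GBP at ask) = GBP 4,098.58
GBP 4,098.58 ÷ 0.00065257 (buy KRW at ask) = KRW 6,280,679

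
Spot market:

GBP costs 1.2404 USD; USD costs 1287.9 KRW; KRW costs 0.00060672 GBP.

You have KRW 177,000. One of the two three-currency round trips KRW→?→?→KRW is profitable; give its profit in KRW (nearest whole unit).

Profit: KRW 5,617

Profitable loop is KRW → USD → GBP → KRW:
KRW 177,000 ÷ 1287.9 = USD 137.43
USD 137.43 ÷ 1.2404 = GBP 110.80
GBP 110.80 ÷ 0.00060672 = KRW 182,617
Profit = KRW 182,617 − KRW 177,000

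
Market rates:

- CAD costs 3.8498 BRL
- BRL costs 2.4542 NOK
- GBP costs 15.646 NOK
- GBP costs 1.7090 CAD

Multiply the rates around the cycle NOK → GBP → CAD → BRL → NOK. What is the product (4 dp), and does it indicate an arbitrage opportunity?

Around NOK → GBP → CAD → BRL → NOK: 1 ÷ 15.646 × 1.7090 × 3.8498 × 2.4542 = 1.032017
Product > 1; profitable direction is NOK → GBP → CAD → BRL → NOK.

1.0320 (arbitrage exists)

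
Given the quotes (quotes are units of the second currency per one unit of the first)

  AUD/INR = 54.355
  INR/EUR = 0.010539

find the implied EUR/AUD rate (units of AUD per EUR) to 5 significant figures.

EUR/AUD = 1.7457

1 EUR ÷ 0.010539 = 94.8857 INR
94.8857 INR ÷ 54.355 = 1.74567 AUD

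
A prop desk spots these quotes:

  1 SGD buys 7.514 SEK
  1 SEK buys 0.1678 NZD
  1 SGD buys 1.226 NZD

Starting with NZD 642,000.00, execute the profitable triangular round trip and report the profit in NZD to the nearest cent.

Profit: NZD 18,248.93

Profitable loop is NZD → SGD → SEK → NZD:
NZD 642,000.00 ÷ 1.226 = SGD 523,654.16
SGD 523,654.16 × 7.514 = SEK 3,934,737.36
SEK 3,934,737.36 × 0.1678 = NZD 660,248.93
Profit = NZD 660,248.93 − NZD 642,000.00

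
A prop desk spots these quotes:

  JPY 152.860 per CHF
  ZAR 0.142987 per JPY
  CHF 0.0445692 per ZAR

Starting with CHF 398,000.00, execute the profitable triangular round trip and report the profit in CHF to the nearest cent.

Profitable loop is CHF → ZAR → JPY → CHF:
CHF 398,000.00 ÷ 0.0445692 = ZAR 8,929,933.68
ZAR 8,929,933.68 ÷ 0.142987 = JPY 62,452,766
JPY 62,452,766 ÷ 152.860 = CHF 408,561.86
Profit = CHF 408,561.86 − CHF 398,000.00

Profit: CHF 10,561.86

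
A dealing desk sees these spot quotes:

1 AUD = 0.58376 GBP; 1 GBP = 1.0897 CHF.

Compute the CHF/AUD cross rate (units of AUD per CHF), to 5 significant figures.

1 CHF ÷ 1.0897 = 0.917684 GBP
0.917684 GBP ÷ 0.58376 = 1.57202 AUD

CHF/AUD = 1.5720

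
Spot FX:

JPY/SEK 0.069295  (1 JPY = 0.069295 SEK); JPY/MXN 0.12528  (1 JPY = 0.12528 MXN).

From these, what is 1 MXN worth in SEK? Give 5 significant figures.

1 MXN ÷ 0.12528 = 7.98212 JPY
7.98212 JPY × 0.069295 = 0.553121 SEK

MXN/SEK = 0.55312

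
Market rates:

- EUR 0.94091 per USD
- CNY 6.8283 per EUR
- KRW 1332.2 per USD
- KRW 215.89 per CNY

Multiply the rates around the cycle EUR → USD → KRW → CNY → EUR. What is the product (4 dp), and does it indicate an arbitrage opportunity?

Around EUR → USD → KRW → CNY → EUR: 1 ÷ 0.94091 × 1332.2 ÷ 215.89 ÷ 6.8283 = 0.960453
Product < 1; profitable direction is EUR → CNY → KRW → USD → EUR.

0.9605 (arbitrage exists)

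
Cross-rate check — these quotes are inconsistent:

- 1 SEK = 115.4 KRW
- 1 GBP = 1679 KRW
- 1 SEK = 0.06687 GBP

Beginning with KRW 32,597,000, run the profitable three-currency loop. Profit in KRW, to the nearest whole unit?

Profitable loop is KRW → GBP → SEK → KRW:
KRW 32,597,000 ÷ 1679 = GBP 19,414.53
GBP 19,414.53 ÷ 0.06687 = SEK 290,332.47
SEK 290,332.47 × 115.4 = KRW 33,504,367
Profit = KRW 33,504,367 − KRW 32,597,000

Profit: KRW 907,367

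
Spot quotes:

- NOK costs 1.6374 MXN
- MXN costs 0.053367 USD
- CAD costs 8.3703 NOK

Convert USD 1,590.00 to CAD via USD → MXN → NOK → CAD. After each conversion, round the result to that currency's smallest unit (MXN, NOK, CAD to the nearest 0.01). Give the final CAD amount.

USD 1,590.00 ÷ 0.053367 = MXN 29,793.69
MXN 29,793.69 ÷ 1.6374 = NOK 18,195.73
NOK 18,195.73 ÷ 8.3703 = CAD 2,173.84

CAD 2,173.84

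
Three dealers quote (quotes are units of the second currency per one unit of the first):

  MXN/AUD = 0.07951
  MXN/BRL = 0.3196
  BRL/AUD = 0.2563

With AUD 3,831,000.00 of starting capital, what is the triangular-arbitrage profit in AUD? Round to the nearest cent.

Profitable loop is AUD → MXN → BRL → AUD:
AUD 3,831,000.00 ÷ 0.07951 = MXN 48,182,618.54
MXN 48,182,618.54 × 0.3196 = BRL 15,399,164.88
BRL 15,399,164.88 × 0.2563 = AUD 3,946,805.96
Profit = AUD 3,946,805.96 − AUD 3,831,000.00

Profit: AUD 115,805.96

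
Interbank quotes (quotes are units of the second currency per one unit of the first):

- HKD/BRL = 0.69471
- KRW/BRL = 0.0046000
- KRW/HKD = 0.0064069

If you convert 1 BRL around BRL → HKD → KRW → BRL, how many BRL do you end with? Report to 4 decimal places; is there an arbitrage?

1.0335 (arbitrage exists)

Around BRL → HKD → KRW → BRL: 1 ÷ 0.69471 ÷ 0.0064069 × 0.0046000 = 1.033490
Product > 1; profitable direction is BRL → HKD → KRW → BRL.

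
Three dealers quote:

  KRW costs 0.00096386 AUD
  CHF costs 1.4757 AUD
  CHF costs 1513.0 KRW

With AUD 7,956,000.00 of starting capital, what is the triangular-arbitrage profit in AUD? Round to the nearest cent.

Profit: AUD 94,817.21

Profitable loop is AUD → KRW → CHF → AUD:
AUD 7,956,000.00 ÷ 0.00096386 = KRW 8,254,310,792
KRW 8,254,310,792 ÷ 1513.0 = CHF 5,455,592.06
CHF 5,455,592.06 × 1.4757 = AUD 8,050,817.21
Profit = AUD 8,050,817.21 − AUD 7,956,000.00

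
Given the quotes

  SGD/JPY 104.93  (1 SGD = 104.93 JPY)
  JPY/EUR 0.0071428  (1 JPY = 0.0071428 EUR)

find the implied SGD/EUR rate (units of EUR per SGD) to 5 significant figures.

SGD/EUR = 0.74949

1 SGD × 104.93 = 104.93 JPY
104.93 JPY × 0.0071428 = 0.749494 EUR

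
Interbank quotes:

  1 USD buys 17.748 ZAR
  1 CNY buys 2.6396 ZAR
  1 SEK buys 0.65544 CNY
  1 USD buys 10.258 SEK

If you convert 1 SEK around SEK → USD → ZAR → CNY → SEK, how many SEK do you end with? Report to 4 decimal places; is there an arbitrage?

Around SEK → USD → ZAR → CNY → SEK: 1 ÷ 10.258 × 17.748 ÷ 2.6396 ÷ 0.65544 = 1.000036
Product ≈ 1 (deviation 0.004%, within rounding noise).

1.0000 (no arbitrage)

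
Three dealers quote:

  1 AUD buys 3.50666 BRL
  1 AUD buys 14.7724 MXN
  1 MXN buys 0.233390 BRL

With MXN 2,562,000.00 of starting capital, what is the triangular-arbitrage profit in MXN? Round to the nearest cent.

Profitable loop is MXN → AUD → BRL → MXN:
MXN 2,562,000.00 ÷ 14.7724 = AUD 173,431.53
AUD 173,431.53 × 3.50666 = BRL 608,165.42
BRL 608,165.42 ÷ 0.233390 = MXN 2,605,790.41
Profit = MXN 2,605,790.41 − MXN 2,562,000.00

Profit: MXN 43,790.41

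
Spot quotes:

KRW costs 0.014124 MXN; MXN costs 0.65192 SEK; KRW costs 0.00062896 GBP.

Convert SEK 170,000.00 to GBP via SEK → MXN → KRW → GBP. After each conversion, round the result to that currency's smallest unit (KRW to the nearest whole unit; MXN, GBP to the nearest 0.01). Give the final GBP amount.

GBP 11,612.35

SEK 170,000.00 ÷ 0.65192 = MXN 260,768.19
MXN 260,768.19 ÷ 0.014124 = KRW 18,462,772
KRW 18,462,772 × 0.00062896 = GBP 11,612.35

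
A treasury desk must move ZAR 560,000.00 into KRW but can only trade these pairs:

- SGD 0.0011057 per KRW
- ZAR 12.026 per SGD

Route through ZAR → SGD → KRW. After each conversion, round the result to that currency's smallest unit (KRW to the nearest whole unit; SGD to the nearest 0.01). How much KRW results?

ZAR 560,000.00 ÷ 12.026 = SGD 46,565.77
SGD 46,565.77 ÷ 0.0011057 = KRW 42,114,290

KRW 42,114,290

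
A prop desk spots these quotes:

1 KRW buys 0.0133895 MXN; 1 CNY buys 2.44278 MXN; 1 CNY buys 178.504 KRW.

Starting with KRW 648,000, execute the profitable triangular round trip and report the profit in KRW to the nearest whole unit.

Profit: KRW 14,288

Profitable loop is KRW → CNY → MXN → KRW:
KRW 648,000 ÷ 178.504 = CNY 3,630.17
CNY 3,630.17 × 2.44278 = MXN 8,867.71
MXN 8,867.71 ÷ 0.0133895 = KRW 662,288
Profit = KRW 662,288 − KRW 648,000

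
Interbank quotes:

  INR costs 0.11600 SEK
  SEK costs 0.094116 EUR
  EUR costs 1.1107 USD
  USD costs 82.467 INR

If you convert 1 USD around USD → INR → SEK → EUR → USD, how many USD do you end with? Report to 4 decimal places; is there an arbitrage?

Around USD → INR → SEK → EUR → USD: 1 × 82.467 × 0.11600 × 0.094116 × 1.1107 = 0.999996
Product ≈ 1 (deviation 0.000%, within rounding noise).

1.0000 (no arbitrage)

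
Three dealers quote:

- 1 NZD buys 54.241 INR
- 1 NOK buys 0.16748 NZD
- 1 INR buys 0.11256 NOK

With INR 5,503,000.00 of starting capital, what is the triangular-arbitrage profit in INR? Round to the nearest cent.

Profitable loop is INR → NOK → NZD → INR:
INR 5,503,000.00 × 0.11256 = NOK 619,417.68
NOK 619,417.68 × 0.16748 = NZD 103,740.07
NZD 103,740.07 × 54.241 = INR 5,626,965.30
Profit = INR 5,626,965.30 − INR 5,503,000.00

Profit: INR 123,965.30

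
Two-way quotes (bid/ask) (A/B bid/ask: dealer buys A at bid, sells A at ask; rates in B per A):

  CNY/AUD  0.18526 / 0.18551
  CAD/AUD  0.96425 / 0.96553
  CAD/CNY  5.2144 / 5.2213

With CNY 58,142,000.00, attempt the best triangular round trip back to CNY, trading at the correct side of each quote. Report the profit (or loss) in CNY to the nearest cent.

Best loop CNY → AUD → CAD → CNY:
CNY 58,142,000.00 × 0.18526 (sell CNY at bid) = AUD 10,771,386.92
AUD 10,771,386.92 ÷ 0.96553 (buy CAD at ask) = CAD 11,155,931.89
CAD 11,155,931.89 × 5.2144 (sell CAD at bid) = CNY 58,171,491.26

Net profit: CNY 29,491.26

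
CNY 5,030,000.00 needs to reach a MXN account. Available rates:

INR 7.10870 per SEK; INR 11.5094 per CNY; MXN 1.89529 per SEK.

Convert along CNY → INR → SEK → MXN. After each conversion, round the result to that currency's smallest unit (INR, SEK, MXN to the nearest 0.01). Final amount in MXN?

CNY 5,030,000.00 × 11.5094 = INR 57,892,282.00
INR 57,892,282.00 ÷ 7.10870 = SEK 8,143,863.43
SEK 8,143,863.43 × 1.89529 = MXN 15,434,982.92

MXN 15,434,982.92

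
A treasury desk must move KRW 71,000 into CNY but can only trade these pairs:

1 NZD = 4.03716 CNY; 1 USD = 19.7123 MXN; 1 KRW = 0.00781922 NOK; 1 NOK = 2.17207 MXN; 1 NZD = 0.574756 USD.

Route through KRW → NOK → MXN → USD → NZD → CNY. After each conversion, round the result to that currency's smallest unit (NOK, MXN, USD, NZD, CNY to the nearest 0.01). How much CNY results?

CNY 429.67

KRW 71,000 × 0.00781922 = NOK 555.16
NOK 555.16 × 2.17207 = MXN 1,205.85
MXN 1,205.85 ÷ 19.7123 = USD 61.17
USD 61.17 ÷ 0.574756 = NZD 106.43
NZD 106.43 × 4.03716 = CNY 429.67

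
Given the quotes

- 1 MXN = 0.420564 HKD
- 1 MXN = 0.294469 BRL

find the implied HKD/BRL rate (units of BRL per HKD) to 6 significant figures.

1 HKD ÷ 0.420564 = 2.37776 MXN
2.37776 MXN × 0.294469 = 0.700176 BRL

HKD/BRL = 0.700176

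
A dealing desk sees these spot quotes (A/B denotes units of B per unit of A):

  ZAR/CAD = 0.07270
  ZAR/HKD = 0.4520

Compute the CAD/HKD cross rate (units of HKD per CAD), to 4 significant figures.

1 CAD ÷ 0.07270 = 13.7552 ZAR
13.7552 ZAR × 0.4520 = 6.21733 HKD

CAD/HKD = 6.217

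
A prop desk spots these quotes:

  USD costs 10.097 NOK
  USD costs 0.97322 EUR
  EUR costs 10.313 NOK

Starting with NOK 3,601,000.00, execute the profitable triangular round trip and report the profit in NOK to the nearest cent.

Profit: NOK 21,592.09

Profitable loop is NOK → EUR → USD → NOK:
NOK 3,601,000.00 ÷ 10.313 = EUR 349,170.95
EUR 349,170.95 ÷ 0.97322 = USD 358,779.05
USD 358,779.05 × 10.097 = NOK 3,622,592.09
Profit = NOK 3,622,592.09 − NOK 3,601,000.00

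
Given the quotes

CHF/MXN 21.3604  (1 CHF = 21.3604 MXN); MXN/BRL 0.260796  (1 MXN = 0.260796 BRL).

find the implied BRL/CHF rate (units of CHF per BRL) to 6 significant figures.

1 BRL ÷ 0.260796 = 3.83441 MXN
3.83441 MXN ÷ 21.3604 = 0.17951 CHF

BRL/CHF = 0.179510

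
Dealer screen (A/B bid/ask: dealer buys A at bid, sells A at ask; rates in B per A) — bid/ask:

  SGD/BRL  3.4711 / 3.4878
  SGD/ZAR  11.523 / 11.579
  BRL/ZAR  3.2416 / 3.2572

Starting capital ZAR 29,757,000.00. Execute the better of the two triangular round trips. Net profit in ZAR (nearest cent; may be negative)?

Net profit: ZAR 425,743.11

Best loop ZAR → BRL → SGD → ZAR:
ZAR 29,757,000.00 ÷ 3.2572 (buy BRL at ask) = BRL 9,135,760.78
BRL 9,135,760.78 ÷ 3.4878 (buy SGD at ask) = SGD 2,619,347.66
SGD 2,619,347.66 × 11.523 (sell SGD at bid) = ZAR 30,182,743.11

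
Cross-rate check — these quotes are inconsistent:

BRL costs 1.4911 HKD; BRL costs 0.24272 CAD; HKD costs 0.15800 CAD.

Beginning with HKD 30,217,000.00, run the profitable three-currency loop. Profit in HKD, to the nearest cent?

Profitable loop is HKD → BRL → CAD → HKD:
HKD 30,217,000.00 ÷ 1.4911 = BRL 20,264,905.10
BRL 20,264,905.10 × 0.24272 = CAD 4,918,697.77
CAD 4,918,697.77 ÷ 0.15800 = HKD 31,130,998.52
Profit = HKD 31,130,998.52 − HKD 30,217,000.00

Profit: HKD 913,998.52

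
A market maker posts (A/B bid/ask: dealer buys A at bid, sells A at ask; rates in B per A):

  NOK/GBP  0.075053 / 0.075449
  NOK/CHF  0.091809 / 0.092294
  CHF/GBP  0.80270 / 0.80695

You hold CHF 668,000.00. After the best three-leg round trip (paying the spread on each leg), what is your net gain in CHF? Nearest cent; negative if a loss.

Net profit: CHF 5,169.49

Best loop CHF → NOK → GBP → CHF:
CHF 668,000.00 ÷ 0.092294 (buy NOK at ask) = NOK 7,237,740.26
NOK 7,237,740.26 × 0.075053 (sell NOK at bid) = GBP 543,214.12
GBP 543,214.12 ÷ 0.80695 (buy CHF at ask) = CHF 673,169.49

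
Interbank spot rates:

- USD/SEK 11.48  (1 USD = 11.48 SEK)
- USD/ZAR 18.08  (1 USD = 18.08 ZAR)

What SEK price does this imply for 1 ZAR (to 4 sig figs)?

1 ZAR ÷ 18.08 = 0.0553097 USD
0.0553097 USD × 11.48 = 0.634956 SEK

ZAR/SEK = 0.6350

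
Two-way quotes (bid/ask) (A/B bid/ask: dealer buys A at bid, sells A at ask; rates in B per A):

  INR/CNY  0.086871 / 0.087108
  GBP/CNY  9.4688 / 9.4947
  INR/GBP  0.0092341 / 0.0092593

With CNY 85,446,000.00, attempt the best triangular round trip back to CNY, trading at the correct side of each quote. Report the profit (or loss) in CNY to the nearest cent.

Net profit: CNY 321,590.85

Best loop CNY → INR → GBP → CNY:
CNY 85,446,000.00 ÷ 0.087108 (buy INR at ask) = INR 980,920,236.95
INR 980,920,236.95 × 0.0092341 (sell INR at bid) = GBP 9,057,915.56
GBP 9,057,915.56 × 9.4688 (sell GBP at bid) = CNY 85,767,590.85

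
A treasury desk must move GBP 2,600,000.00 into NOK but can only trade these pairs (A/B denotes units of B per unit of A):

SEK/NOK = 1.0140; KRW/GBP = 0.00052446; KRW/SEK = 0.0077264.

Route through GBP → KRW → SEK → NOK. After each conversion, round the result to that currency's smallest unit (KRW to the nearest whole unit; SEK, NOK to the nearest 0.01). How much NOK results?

GBP 2,600,000.00 ÷ 0.00052446 = KRW 4,957,480,075
KRW 4,957,480,075 × 0.0077264 = SEK 38,303,474.05
SEK 38,303,474.05 × 1.0140 = NOK 38,839,722.69

NOK 38,839,722.69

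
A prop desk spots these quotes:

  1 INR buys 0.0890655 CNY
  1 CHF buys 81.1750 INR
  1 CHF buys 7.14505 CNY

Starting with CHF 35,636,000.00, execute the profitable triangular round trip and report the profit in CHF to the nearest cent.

Profitable loop is CHF → INR → CNY → CHF:
CHF 35,636,000.00 × 81.1750 = INR 2,892,752,300.00
INR 2,892,752,300.00 × 0.0890655 = CNY 257,644,429.98
CNY 257,644,429.98 ÷ 7.14505 = CHF 36,059,150.04
Profit = CHF 36,059,150.04 − CHF 35,636,000.00

Profit: CHF 423,150.04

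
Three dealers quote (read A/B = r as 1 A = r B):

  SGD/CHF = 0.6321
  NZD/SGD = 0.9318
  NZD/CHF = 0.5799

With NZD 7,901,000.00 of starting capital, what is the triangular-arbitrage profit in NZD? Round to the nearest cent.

Profit: NZD 123,859.72

Profitable loop is NZD → SGD → CHF → NZD:
NZD 7,901,000.00 × 0.9318 = SGD 7,362,151.80
SGD 7,362,151.80 × 0.6321 = CHF 4,653,616.15
CHF 4,653,616.15 ÷ 0.5799 = NZD 8,024,859.72
Profit = NZD 8,024,859.72 − NZD 7,901,000.00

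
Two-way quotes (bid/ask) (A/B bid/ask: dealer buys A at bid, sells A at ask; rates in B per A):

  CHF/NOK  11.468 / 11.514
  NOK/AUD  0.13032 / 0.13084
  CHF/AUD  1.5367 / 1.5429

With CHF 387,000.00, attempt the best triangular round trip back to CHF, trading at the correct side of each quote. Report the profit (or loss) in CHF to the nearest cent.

Net profit: CHF 7,760.14

Best loop CHF → AUD → NOK → CHF:
CHF 387,000.00 × 1.5367 (sell CHF at bid) = AUD 594,702.90
AUD 594,702.90 ÷ 0.13084 (buy NOK at ask) = NOK 4,545,268.27
NOK 4,545,268.27 ÷ 11.514 (buy CHF at ask) = CHF 394,760.14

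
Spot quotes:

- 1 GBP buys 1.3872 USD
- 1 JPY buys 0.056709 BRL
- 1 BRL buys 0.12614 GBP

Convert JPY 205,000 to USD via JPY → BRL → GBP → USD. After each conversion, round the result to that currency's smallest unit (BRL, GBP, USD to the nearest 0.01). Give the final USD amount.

JPY 205,000 × 0.056709 = BRL 11,625.35
BRL 11,625.35 × 0.12614 = GBP 1,466.42
GBP 1,466.42 × 1.3872 = USD 2,034.22

USD 2,034.22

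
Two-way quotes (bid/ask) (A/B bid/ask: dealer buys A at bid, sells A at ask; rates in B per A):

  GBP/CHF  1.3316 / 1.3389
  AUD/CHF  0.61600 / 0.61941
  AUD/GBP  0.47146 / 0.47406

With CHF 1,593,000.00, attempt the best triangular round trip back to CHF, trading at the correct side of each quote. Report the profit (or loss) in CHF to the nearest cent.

Best loop CHF → AUD → GBP → CHF:
CHF 1,593,000.00 ÷ 0.61941 (buy AUD at ask) = AUD 2,571,802.20
AUD 2,571,802.20 × 0.47146 (sell AUD at bid) = GBP 1,212,501.86
GBP 1,212,501.86 × 1.3316 (sell GBP at bid) = CHF 1,614,567.48

Net profit: CHF 21,567.48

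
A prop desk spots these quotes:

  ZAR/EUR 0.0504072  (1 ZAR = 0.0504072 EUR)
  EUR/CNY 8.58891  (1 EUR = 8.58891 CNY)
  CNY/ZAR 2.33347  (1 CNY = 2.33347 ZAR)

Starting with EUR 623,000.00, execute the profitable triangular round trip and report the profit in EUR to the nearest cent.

Profitable loop is EUR → CNY → ZAR → EUR:
EUR 623,000.00 × 8.58891 = CNY 5,350,890.93
CNY 5,350,890.93 × 2.33347 = ZAR 12,486,143.46
ZAR 12,486,143.46 × 0.0504072 = EUR 629,391.53
Profit = EUR 629,391.53 − EUR 623,000.00

Profit: EUR 6,391.53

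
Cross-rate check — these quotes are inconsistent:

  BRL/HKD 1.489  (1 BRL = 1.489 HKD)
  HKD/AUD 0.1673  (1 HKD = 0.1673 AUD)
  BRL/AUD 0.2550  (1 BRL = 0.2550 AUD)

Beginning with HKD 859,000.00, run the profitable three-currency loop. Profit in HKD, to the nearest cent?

Profit: HKD 20,311.40

Profitable loop is HKD → BRL → AUD → HKD:
HKD 859,000.00 ÷ 1.489 = BRL 576,897.25
BRL 576,897.25 × 0.2550 = AUD 147,108.80
AUD 147,108.80 ÷ 0.1673 = HKD 879,311.40
Profit = HKD 879,311.40 − HKD 859,000.00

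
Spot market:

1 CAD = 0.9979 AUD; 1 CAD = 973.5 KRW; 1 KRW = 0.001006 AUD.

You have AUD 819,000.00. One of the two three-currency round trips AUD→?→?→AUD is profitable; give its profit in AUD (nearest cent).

Profitable loop is AUD → KRW → CAD → AUD:
AUD 819,000.00 ÷ 0.001006 = KRW 814,115,308
KRW 814,115,308 ÷ 973.5 = CAD 836,276.64
CAD 836,276.64 × 0.9979 = AUD 834,520.46
Profit = AUD 834,520.46 − AUD 819,000.00

Profit: AUD 15,520.46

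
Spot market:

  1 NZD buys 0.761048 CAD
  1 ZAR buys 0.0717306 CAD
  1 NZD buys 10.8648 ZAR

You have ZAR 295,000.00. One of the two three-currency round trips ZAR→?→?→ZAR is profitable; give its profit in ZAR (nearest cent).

Profitable loop is ZAR → CAD → NZD → ZAR:
ZAR 295,000.00 × 0.0717306 = CAD 21,160.53
CAD 21,160.53 ÷ 0.761048 = NZD 27,804.46
NZD 27,804.46 × 10.8648 = ZAR 302,089.87
Profit = ZAR 302,089.87 − ZAR 295,000.00

Profit: ZAR 7,089.87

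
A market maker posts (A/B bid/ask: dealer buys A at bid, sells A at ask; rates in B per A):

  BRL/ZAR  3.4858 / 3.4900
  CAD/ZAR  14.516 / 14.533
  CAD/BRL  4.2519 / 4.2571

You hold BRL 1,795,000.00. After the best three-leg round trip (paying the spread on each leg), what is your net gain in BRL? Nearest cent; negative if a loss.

Best loop BRL → ZAR → CAD → BRL:
BRL 1,795,000.00 × 3.4858 (sell BRL at bid) = ZAR 6,257,011.00
ZAR 6,257,011.00 ÷ 14.533 (buy CAD at ask) = CAD 430,538.15
CAD 430,538.15 × 4.2519 (sell CAD at bid) = BRL 1,830,605.18

Net profit: BRL 35,605.18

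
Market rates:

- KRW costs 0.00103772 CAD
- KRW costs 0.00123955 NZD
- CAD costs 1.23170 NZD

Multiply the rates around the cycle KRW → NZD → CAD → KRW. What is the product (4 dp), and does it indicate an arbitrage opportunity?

0.9698 (arbitrage exists)

Around KRW → NZD → CAD → KRW: 1 × 0.00123955 ÷ 1.23170 ÷ 0.00103772 = 0.969793
Product < 1; profitable direction is KRW → CAD → NZD → KRW.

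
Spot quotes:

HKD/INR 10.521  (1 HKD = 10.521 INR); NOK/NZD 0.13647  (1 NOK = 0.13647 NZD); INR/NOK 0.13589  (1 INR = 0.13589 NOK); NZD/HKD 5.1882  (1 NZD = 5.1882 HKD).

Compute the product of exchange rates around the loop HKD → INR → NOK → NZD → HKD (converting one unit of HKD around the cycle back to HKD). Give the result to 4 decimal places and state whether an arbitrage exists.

1.0123 (arbitrage exists)

Around HKD → INR → NOK → NZD → HKD: 1 × 10.521 × 0.13589 × 0.13647 × 5.1882 = 1.012275
Product > 1; profitable direction is HKD → INR → NOK → NZD → HKD.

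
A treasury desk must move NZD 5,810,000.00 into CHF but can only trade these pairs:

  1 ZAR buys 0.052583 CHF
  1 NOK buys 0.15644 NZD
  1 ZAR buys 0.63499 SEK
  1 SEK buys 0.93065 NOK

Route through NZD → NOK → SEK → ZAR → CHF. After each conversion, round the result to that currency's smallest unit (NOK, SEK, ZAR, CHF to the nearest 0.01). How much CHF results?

CHF 3,304,611.56

NZD 5,810,000.00 ÷ 0.15644 = NOK 37,138,839.17
NOK 37,138,839.17 ÷ 0.93065 = SEK 39,906,344.14
SEK 39,906,344.14 ÷ 0.63499 = ZAR 62,845,626.14
ZAR 62,845,626.14 × 0.052583 = CHF 3,304,611.56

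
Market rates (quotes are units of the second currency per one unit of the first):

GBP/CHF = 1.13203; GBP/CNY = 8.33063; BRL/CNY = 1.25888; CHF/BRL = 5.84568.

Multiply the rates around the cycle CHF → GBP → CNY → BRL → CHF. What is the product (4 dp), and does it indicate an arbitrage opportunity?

1.0000 (no arbitrage)

Around CHF → GBP → CNY → BRL → CHF: 1 ÷ 1.13203 × 8.33063 ÷ 1.25888 ÷ 5.84568 = 1.000001
Product ≈ 1 (deviation 0.000%, within rounding noise).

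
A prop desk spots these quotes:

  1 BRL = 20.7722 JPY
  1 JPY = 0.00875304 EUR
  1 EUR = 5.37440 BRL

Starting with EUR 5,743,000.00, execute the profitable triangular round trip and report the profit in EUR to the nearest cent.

Profitable loop is EUR → JPY → BRL → EUR:
EUR 5,743,000.00 ÷ 0.00875304 = JPY 656,114,904
JPY 656,114,904 ÷ 20.7722 = BRL 31,586,201.95
BRL 31,586,201.95 ÷ 5.37440 = EUR 5,877,158.74
Profit = EUR 5,877,158.74 − EUR 5,743,000.00

Profit: EUR 134,158.74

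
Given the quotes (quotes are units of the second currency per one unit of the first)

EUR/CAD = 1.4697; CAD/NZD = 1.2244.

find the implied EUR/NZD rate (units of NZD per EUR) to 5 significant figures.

1 EUR × 1.4697 = 1.4697 CAD
1.4697 CAD × 1.2244 = 1.7995 NZD

EUR/NZD = 1.7995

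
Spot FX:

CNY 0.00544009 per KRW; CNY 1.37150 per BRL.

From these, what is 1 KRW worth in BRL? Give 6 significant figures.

1 KRW × 0.00544009 = 0.00544009 CNY
0.00544009 CNY ÷ 1.37150 = 0.00396653 BRL

KRW/BRL = 0.00396653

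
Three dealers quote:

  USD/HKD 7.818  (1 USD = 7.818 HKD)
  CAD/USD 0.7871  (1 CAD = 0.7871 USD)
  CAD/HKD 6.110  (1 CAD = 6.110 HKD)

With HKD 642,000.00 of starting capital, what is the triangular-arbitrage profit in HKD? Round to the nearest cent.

Profitable loop is HKD → CAD → USD → HKD:
HKD 642,000.00 ÷ 6.110 = CAD 105,073.65
CAD 105,073.65 × 0.7871 = USD 82,703.47
USD 82,703.47 × 7.818 = HKD 646,575.73
Profit = HKD 646,575.73 − HKD 642,000.00

Profit: HKD 4,575.73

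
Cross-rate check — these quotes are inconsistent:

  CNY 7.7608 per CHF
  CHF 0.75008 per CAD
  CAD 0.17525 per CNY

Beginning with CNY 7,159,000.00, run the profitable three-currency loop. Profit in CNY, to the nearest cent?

Profitable loop is CNY → CAD → CHF → CNY:
CNY 7,159,000.00 × 0.17525 = CAD 1,254,614.75
CAD 1,254,614.75 × 0.75008 = CHF 941,061.43
CHF 941,061.43 × 7.7608 = CNY 7,303,389.56
Profit = CNY 7,303,389.56 − CNY 7,159,000.00

Profit: CNY 144,389.56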